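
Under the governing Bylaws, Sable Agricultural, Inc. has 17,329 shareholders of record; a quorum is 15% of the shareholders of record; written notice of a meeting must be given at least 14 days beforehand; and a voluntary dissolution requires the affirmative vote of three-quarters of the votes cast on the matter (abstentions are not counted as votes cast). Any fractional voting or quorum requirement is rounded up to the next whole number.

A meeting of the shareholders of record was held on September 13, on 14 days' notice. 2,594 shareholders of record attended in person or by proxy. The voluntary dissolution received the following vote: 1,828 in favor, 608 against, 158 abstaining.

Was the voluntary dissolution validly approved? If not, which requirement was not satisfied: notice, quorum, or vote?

Notice: 14 days given; 14 required. Satisfied.
Quorum: 15% of 17,329 = 2,599.35, rounded up to 2,600; 2,594 present. Not satisfied.
Vote: requires three-fourths of the votes cast (2,594 − 158 abstaining = 2,436); 3/4 of 2436 = 1827, so 1,827 needed; 1,828 in favor. Satisfied.

Invalid — quorum requirement not satisfied.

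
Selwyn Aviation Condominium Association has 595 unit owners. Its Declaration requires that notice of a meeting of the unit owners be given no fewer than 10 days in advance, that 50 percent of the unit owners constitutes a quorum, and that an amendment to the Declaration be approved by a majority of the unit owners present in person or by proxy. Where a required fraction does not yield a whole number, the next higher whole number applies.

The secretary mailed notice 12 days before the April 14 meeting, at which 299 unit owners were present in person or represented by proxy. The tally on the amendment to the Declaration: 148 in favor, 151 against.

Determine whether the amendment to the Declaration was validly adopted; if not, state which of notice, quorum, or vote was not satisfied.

Invalid — vote requirement not satisfied.

Notice: 12 days given; 10 required. Satisfied.
Quorum: 50% of 595 = 297.50, rounded up to 298; 299 present. Satisfied.
Vote: requires a majority of those present (299); a majority of 299 is 150, so 150 needed; 148 in favor. Not satisfied.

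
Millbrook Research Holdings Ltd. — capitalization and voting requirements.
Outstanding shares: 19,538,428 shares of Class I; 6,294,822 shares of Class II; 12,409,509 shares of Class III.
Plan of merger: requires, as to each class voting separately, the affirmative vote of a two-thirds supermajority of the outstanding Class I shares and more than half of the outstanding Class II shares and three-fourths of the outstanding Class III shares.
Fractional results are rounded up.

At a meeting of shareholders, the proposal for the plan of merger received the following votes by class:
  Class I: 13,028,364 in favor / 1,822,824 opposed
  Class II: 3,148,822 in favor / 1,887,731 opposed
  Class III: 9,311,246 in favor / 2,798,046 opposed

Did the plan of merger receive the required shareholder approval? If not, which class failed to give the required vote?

Class I: 2/3 of 19538428 = 13025618.67, rounded up to 13025619; 13,025,619 required, 13,028,364 in favor — approved.
Class II: a majority of 6294822 is 3147412; 3,147,412 required, 3,148,822 in favor — approved.
Class III: 3/4 of 12409509 = 9307131.75, rounded up to 9307132; 9,307,132 required, 9,311,246 in favor — approved.

Approved — every class gave the required vote.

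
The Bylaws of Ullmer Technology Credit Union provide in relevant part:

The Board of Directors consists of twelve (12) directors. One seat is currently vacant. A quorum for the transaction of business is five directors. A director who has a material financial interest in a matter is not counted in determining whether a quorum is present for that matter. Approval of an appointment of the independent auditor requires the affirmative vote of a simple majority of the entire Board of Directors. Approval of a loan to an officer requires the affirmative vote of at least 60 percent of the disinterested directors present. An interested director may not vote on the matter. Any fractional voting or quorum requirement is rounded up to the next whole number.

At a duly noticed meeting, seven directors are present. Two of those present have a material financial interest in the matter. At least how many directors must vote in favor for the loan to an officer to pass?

3

The loan to an officer requires three-fifths of the disinterested directors present (7 − 2 = 5).
3/5 of 5 = 3.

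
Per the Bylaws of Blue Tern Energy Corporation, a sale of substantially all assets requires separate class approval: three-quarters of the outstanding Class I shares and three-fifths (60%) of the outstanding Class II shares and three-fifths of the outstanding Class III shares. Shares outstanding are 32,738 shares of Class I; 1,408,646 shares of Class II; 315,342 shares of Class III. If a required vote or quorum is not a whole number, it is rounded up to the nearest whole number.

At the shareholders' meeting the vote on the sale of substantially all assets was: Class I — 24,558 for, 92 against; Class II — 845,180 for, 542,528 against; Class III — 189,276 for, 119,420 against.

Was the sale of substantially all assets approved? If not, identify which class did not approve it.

Not approved — the Class II shares did not give the required vote.

Class I: 3/4 of 32738 = 24553.50, rounded up to 24554; 24,554 required, 24,558 in favor — approved.
Class II: 3/5 of 1408646 = 845187.60, rounded up to 845188; 845,188 required, 845,180 in favor — not approved.
Class III: 3/5 of 315342 = 189205.20, rounded up to 189206; 189,206 required, 189,276 in favor — approved.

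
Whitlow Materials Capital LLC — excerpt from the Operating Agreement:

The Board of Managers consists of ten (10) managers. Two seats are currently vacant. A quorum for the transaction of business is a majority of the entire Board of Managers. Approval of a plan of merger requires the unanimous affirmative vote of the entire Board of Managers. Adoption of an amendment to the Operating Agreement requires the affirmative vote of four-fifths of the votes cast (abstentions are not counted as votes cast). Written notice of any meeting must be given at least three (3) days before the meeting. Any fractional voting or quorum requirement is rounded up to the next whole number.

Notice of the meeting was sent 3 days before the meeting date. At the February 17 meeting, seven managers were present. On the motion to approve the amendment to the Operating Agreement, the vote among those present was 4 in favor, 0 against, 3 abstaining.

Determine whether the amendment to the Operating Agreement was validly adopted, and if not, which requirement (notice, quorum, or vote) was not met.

Valid — all requirements satisfied.

Notice: 3 days given; 3 required (3 ≥ 3). Satisfied.
Quorum: 7 present; quorum is 6. Satisfied.
Vote: the amendment to the Operating Agreement requires four-fifths of the votes cast (7 present − 3 abstaining = 4). 4/5 of 4 = 3.20, rounded up to 4, so 4 affirmative votes are needed; 4 voted in favor. Satisfied.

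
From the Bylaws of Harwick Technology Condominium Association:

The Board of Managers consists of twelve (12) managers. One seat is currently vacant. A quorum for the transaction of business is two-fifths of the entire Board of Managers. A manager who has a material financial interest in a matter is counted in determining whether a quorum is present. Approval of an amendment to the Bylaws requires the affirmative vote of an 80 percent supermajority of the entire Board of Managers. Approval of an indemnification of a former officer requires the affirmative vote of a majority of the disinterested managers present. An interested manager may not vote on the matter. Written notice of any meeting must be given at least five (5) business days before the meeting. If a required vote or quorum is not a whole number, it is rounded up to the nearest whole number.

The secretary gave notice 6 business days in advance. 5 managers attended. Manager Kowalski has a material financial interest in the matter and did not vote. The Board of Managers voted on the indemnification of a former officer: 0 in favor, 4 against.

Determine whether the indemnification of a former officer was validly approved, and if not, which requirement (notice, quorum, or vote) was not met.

Invalid — vote requirement not satisfied.

Notice: 6 business days given; 5 required (6 ≥ 5). Satisfied.
Quorum: 5 present (interested managers count toward quorum); quorum is 5. Satisfied.
Vote: the indemnification of a former officer requires a majority of the disinterested managers present (5 − 1 = 4). A majority of 4 is 3, so 3 affirmative votes are needed; 0 voted in favor. Not satisfied.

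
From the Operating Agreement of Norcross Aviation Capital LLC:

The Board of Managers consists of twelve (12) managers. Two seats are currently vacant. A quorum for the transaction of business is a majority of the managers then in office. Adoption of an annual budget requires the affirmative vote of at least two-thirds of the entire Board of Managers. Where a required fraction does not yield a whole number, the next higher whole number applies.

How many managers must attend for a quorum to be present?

A majority of 10 is 6.

6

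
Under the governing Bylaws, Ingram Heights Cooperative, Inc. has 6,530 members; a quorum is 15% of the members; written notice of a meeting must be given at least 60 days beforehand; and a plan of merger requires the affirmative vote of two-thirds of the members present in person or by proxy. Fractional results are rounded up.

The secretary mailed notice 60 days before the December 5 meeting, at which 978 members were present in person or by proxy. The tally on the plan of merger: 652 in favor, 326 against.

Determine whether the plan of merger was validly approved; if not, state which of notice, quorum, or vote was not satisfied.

Notice: 60 days given; 60 required. Satisfied.
Quorum: 15% of 6,530 = 979.50, rounded up to 980; 978 present. Not satisfied.
Vote: requires two-thirds of those present (978); 2/3 of 978 = 652, so 652 needed; 652 in favor. Satisfied.

Invalid — quorum requirement not satisfied.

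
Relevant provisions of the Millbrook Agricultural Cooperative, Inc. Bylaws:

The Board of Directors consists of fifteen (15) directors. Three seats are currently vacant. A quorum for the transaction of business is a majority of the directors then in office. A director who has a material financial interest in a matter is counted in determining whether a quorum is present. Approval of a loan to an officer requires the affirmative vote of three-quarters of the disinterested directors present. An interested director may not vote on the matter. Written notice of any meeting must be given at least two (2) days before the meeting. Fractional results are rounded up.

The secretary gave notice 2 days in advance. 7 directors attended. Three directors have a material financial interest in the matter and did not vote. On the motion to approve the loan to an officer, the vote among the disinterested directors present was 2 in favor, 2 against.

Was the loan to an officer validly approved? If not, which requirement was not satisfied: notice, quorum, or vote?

Notice: 2 days given; 2 required (2 ≥ 2). Satisfied.
Quorum: 7 present (interested directors count toward quorum); quorum is 7. Satisfied.
Vote: the loan to an officer requires three-fourths of the disinterested directors present (7 − 3 = 4). 3/4 of 4 = 3, so 3 affirmative votes are needed; 2 voted in favor. Not satisfied.

Invalid — vote requirement not satisfied.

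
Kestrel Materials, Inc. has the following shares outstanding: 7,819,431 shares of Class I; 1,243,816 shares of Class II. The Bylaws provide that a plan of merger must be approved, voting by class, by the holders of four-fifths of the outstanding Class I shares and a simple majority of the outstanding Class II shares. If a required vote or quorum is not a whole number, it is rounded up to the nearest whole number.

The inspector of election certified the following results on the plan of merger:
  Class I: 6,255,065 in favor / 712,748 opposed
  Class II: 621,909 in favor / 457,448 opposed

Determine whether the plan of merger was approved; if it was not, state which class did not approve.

Class I: 4/5 of 7819431 = 6255544.80, rounded up to 6255545; 6,255,545 required, 6,255,065 in favor — not approved.
Class II: a majority of 1243816 is 621909; 621,909 required, 621,909 in favor — approved.

Not approved — the Class I shares did not give the required vote.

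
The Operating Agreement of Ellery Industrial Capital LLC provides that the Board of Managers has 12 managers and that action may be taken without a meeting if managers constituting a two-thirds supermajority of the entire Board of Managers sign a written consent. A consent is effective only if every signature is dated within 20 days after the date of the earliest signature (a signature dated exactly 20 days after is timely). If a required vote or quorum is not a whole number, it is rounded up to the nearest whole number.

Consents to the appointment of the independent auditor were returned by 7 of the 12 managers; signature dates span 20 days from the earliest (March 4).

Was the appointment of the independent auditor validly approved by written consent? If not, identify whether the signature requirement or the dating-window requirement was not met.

Not effective — insufficient signatures.

Signatures required: a two-thirds supermajority of 12 — 2/3 of 12 = 8, so 8 needed; 7 signed. Insufficient.
Dating window: the latest signature is 20 days after the earliest; the limit is 20 days. Within the window.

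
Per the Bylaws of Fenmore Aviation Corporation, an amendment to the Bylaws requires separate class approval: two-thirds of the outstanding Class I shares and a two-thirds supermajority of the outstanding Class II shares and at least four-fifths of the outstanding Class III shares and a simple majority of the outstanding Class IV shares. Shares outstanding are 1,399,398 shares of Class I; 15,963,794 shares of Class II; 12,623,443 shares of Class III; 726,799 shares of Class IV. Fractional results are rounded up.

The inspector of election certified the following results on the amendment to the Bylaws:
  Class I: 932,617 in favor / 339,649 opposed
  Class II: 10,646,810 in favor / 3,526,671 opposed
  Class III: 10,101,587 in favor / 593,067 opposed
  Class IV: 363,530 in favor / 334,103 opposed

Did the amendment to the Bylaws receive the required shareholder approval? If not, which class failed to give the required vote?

Not approved — the Class I shares did not give the required vote.

Class I: 2/3 of 1399398 = 932932; 932,932 required, 932,617 in favor — not approved.
Class II: 2/3 of 15963794 = 10642529.33, rounded up to 10642530; 10,642,530 required, 10,646,810 in favor — approved.
Class III: 4/5 of 12623443 = 10098754.40, rounded up to 10098755; 10,098,755 required, 10,101,587 in favor — approved.
Class IV: a majority of 726799 is 363400; 363,400 required, 363,530 in favor — approved.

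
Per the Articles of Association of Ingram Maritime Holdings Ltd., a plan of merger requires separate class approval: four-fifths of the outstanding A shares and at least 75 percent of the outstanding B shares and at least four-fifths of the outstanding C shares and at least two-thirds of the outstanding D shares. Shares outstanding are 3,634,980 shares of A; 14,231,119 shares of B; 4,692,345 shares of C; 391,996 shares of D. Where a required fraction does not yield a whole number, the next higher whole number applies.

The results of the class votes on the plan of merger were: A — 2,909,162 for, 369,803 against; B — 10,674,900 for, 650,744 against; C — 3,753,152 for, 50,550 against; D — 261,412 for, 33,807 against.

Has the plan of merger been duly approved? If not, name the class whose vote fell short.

Not approved — the C shares did not give the required vote.

A: 4/5 of 3634980 = 2907984; 2,907,984 required, 2,909,162 in favor — approved.
B: 3/4 of 14231119 = 10673339.25, rounded up to 10673340; 10,673,340 required, 10,674,900 in favor — approved.
C: 4/5 of 4692345 = 3753876; 3,753,876 required, 3,753,152 in favor — not approved.
D: 2/3 of 391996 = 261330.67, rounded up to 261331; 261,331 required, 261,412 in favor — approved.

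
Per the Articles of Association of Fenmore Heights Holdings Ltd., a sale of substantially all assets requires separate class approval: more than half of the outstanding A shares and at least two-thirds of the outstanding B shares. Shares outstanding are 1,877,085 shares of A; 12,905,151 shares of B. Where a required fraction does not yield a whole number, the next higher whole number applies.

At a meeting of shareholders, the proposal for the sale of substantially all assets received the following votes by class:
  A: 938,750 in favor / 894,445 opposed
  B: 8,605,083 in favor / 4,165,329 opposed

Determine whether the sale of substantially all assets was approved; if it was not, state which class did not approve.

Approved — every class gave the required vote.

A: a majority of 1877085 is 938543; 938,543 required, 938,750 in favor — approved.
B: 2/3 of 12905151 = 8603434; 8,603,434 required, 8,605,083 in favor — approved.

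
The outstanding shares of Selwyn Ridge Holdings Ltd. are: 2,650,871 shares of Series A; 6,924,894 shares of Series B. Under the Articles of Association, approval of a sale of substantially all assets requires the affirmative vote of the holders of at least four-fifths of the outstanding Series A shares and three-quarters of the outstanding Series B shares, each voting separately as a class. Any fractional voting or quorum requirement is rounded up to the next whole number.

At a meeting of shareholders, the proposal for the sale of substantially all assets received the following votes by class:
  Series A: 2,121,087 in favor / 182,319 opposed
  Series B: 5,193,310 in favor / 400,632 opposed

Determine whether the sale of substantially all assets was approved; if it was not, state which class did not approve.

Series A: 4/5 of 2650871 = 2120696.80, rounded up to 2120697; 2,120,697 required, 2,121,087 in favor — approved.
Series B: 3/4 of 6924894 = 5193670.50, rounded up to 5193671; 5,193,671 required, 5,193,310 in favor — not approved.

Not approved — the Series B shares did not give the required vote.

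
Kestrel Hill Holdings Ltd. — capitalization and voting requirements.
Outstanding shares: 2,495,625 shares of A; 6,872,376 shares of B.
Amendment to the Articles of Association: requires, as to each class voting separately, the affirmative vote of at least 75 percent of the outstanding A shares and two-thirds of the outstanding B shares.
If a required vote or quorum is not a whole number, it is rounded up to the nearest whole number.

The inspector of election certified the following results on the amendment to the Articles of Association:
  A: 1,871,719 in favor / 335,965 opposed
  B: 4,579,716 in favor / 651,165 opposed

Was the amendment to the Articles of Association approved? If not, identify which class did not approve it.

A: 3/4 of 2495625 = 1871718.75, rounded up to 1871719; 1,871,719 required, 1,871,719 in favor — approved.
B: 2/3 of 6872376 = 4581584; 4,581,584 required, 4,579,716 in favor — not approved.

Not approved — the B shares did not give the required vote.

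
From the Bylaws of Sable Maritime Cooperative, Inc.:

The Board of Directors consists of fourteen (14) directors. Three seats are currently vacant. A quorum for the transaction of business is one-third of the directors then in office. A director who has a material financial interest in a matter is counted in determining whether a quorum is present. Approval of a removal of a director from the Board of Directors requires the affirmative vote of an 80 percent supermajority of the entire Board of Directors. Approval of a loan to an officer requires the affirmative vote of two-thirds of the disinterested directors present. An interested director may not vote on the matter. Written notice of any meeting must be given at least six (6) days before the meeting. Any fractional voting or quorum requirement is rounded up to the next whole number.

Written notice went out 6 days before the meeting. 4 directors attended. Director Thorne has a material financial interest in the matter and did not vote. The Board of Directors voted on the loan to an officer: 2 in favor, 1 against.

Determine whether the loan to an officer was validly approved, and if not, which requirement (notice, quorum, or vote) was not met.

Valid — all requirements satisfied.

Notice: 6 days given; 6 required (6 ≥ 6). Satisfied.
Quorum: 4 present (interested directors count toward quorum); quorum is 4. Satisfied.
Vote: the loan to an officer requires two-thirds of the disinterested directors present (4 − 1 = 3). 2/3 of 3 = 2, so 2 affirmative votes are needed; 2 voted in favor. Satisfied.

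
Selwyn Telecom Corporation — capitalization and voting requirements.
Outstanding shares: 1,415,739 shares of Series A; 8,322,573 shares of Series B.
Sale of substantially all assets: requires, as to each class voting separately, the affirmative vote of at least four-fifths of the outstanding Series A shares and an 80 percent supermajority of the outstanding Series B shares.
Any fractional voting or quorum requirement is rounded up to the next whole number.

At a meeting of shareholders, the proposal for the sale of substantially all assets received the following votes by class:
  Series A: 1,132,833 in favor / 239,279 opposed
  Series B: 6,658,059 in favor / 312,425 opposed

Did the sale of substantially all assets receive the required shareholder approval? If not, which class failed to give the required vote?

Series A: 4/5 of 1415739 = 1132591.20, rounded up to 1132592; 1,132,592 required, 1,132,833 in favor — approved.
Series B: 4/5 of 8322573 = 6658058.40, rounded up to 6658059; 6,658,059 required, 6,658,059 in favor — approved.

Approved — every class gave the required vote.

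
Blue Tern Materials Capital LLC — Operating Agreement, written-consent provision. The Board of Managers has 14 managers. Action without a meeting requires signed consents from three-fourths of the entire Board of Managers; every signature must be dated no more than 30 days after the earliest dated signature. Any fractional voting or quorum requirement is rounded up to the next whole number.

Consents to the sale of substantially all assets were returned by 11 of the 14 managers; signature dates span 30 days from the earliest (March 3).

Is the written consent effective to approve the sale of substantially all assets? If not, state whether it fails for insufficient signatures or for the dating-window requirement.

Signatures required: three-fourths of 14 — 3/4 of 14 = 10.50, rounded up to 11, so 11 needed; 11 signed. Sufficient.
Dating window: the latest signature is 30 days after the earliest; the limit is 30 days. Within the window.

Effective — both the signature and dating-window requirements are satisfied.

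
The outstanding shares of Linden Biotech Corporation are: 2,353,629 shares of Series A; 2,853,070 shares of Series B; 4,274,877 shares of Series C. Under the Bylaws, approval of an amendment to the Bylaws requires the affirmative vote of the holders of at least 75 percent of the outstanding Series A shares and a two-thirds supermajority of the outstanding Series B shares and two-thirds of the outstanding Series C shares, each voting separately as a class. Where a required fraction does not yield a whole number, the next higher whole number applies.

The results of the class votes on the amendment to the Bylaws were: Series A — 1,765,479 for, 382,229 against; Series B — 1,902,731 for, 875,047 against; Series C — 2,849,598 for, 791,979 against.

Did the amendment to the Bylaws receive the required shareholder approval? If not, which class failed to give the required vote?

Not approved — the Series C shares did not give the required vote.

Series A: 3/4 of 2353629 = 1765221.75, rounded up to 1765222; 1,765,222 required, 1,765,479 in favor — approved.
Series B: 2/3 of 2853070 = 1902046.67, rounded up to 1902047; 1,902,047 required, 1,902,731 in favor — approved.
Series C: 2/3 of 4274877 = 2849918; 2,849,918 required, 2,849,598 in favor — not approved.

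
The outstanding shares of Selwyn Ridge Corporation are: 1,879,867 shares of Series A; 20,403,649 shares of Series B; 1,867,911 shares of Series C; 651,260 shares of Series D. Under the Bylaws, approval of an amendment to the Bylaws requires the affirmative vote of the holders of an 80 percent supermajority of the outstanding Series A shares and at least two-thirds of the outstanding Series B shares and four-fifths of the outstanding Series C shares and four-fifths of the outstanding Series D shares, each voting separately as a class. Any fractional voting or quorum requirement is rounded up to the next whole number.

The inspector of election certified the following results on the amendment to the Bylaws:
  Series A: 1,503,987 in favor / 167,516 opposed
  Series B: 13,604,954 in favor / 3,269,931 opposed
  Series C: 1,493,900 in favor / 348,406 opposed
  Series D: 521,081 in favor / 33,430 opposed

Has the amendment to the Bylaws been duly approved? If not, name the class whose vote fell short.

Series A: 4/5 of 1879867 = 1503893.60, rounded up to 1503894; 1,503,894 required, 1,503,987 in favor — approved.
Series B: 2/3 of 20403649 = 13602432.67, rounded up to 13602433; 13,602,433 required, 13,604,954 in favor — approved.
Series C: 4/5 of 1867911 = 1494328.80, rounded up to 1494329; 1,494,329 required, 1,493,900 in favor — not approved.
Series D: 4/5 of 651260 = 521008; 521,008 required, 521,081 in favor — approved.

Not approved — the Series C shares did not give the required vote.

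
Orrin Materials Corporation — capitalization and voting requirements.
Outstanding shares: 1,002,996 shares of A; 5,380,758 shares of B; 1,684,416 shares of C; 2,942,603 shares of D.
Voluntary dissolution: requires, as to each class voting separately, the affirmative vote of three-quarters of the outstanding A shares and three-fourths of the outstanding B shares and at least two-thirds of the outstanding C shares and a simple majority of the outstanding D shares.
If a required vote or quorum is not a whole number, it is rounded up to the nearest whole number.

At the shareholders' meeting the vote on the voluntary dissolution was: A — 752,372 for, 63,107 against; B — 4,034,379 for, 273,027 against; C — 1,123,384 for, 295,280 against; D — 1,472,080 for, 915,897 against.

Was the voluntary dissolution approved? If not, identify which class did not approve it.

Not approved — the B shares did not give the required vote.

A: 3/4 of 1002996 = 752247; 752,247 required, 752,372 in favor — approved.
B: 3/4 of 5380758 = 4035568.50, rounded up to 4035569; 4,035,569 required, 4,034,379 in favor — not approved.
C: 2/3 of 1684416 = 1122944; 1,122,944 required, 1,123,384 in favor — approved.
D: a majority of 2942603 is 1471302; 1,471,302 required, 1,472,080 in favor — approved.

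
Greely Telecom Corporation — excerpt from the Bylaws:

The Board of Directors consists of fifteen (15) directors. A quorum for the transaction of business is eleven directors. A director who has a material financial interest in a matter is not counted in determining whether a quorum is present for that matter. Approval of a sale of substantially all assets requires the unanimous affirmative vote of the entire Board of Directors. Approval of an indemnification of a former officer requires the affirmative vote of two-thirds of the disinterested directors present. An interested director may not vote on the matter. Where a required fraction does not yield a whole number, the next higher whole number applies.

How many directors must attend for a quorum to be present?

11

The quorum is fixed at 11.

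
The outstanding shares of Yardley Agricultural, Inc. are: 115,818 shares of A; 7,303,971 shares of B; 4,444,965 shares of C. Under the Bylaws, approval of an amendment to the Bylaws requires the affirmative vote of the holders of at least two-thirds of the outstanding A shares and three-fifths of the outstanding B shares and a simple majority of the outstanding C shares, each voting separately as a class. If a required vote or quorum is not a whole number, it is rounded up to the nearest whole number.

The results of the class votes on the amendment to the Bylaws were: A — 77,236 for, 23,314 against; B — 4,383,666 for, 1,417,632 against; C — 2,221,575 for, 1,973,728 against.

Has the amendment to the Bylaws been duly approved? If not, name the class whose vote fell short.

A: 2/3 of 115818 = 77212; 77,212 required, 77,236 in favor — approved.
B: 3/5 of 7303971 = 4382382.60, rounded up to 4382383; 4,382,383 required, 4,383,666 in favor — approved.
C: a majority of 4444965 is 2222483; 2,222,483 required, 2,221,575 in favor — not approved.

Not approved — the C shares did not give the required vote.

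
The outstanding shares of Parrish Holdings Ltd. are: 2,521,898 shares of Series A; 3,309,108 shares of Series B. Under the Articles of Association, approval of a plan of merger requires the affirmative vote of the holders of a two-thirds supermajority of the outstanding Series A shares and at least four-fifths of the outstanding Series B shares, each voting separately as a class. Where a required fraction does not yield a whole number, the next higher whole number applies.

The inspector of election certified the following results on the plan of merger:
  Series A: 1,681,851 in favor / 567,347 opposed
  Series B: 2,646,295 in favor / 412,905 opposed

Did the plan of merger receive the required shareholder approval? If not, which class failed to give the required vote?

Series A: 2/3 of 2521898 = 1681265.33, rounded up to 1681266; 1,681,266 required, 1,681,851 in favor — approved.
Series B: 4/5 of 3309108 = 2647286.40, rounded up to 2647287; 2,647,287 required, 2,646,295 in favor — not approved.

Not approved — the Series B shares did not give the required vote.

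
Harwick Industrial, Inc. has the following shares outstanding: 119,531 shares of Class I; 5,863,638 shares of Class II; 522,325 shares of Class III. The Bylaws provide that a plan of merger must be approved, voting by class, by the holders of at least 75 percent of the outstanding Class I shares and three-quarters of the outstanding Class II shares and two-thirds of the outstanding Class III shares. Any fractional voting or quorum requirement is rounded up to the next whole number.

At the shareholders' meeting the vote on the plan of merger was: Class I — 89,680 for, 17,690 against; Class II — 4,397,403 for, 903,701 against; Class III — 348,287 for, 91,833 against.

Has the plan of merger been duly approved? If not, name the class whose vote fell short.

Not approved — the Class II shares did not give the required vote.

Class I: 3/4 of 119531 = 89648.25, rounded up to 89649; 89,649 required, 89,680 in favor — approved.
Class II: 3/4 of 5863638 = 4397728.50, rounded up to 4397729; 4,397,729 required, 4,397,403 in favor — not approved.
Class III: 2/3 of 522325 = 348216.67, rounded up to 348217; 348,217 required, 348,287 in favor — approved.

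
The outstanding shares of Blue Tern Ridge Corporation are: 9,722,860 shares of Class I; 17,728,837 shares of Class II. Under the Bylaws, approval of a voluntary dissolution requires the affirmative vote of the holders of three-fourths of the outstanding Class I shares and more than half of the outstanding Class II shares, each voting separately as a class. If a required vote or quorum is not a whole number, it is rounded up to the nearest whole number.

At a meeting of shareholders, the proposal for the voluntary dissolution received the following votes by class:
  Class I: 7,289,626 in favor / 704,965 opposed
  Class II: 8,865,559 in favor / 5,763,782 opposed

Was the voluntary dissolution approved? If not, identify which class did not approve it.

Not approved — the Class I shares did not give the required vote.

Class I: 3/4 of 9722860 = 7292145; 7,292,145 required, 7,289,626 in favor — not approved.
Class II: a majority of 17728837 is 8864419; 8,864,419 required, 8,865,559 in favor — approved.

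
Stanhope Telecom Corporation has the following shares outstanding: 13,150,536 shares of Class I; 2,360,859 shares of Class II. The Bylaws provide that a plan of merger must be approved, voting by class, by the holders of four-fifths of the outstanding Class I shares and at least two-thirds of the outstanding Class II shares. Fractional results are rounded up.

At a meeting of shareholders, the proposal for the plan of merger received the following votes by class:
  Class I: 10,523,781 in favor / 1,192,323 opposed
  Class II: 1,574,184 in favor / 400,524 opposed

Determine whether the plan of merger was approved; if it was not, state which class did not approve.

Approved — every class gave the required vote.

Class I: 4/5 of 13150536 = 10520428.80, rounded up to 10520429; 10,520,429 required, 10,523,781 in favor — approved.
Class II: 2/3 of 2360859 = 1573906; 1,573,906 required, 1,574,184 in favor — approved.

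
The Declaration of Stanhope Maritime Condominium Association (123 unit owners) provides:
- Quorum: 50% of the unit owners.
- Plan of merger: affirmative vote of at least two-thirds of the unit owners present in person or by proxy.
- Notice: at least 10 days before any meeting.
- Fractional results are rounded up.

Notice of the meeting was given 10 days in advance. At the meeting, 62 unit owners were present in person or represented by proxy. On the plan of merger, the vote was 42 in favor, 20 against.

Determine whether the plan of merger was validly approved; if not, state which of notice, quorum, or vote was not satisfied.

Notice: 10 days given; 10 required. Satisfied.
Quorum: 50% of 123 = 61.50, rounded up to 62; 62 present. Satisfied.
Vote: requires two-thirds of those present (62); 2/3 of 62 = 41.33, rounded up to 42, so 42 needed; 42 in favor. Satisfied.

Valid — all requirements satisfied.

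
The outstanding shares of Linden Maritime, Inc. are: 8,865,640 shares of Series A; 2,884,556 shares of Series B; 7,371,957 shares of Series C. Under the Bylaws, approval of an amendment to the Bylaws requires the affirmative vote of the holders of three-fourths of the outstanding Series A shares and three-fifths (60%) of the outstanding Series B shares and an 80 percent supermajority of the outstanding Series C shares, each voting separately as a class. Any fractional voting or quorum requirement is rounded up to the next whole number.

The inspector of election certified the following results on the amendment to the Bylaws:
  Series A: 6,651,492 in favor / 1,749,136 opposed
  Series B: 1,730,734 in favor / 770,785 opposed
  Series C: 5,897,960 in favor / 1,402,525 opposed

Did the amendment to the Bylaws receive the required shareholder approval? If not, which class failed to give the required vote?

Approved — every class gave the required vote.

Series A: 3/4 of 8865640 = 6649230; 6,649,230 required, 6,651,492 in favor — approved.
Series B: 3/5 of 2884556 = 1730733.60, rounded up to 1730734; 1,730,734 required, 1,730,734 in favor — approved.
Series C: 4/5 of 7371957 = 5897565.60, rounded up to 5897566; 5,897,566 required, 5,897,960 in favor — approved.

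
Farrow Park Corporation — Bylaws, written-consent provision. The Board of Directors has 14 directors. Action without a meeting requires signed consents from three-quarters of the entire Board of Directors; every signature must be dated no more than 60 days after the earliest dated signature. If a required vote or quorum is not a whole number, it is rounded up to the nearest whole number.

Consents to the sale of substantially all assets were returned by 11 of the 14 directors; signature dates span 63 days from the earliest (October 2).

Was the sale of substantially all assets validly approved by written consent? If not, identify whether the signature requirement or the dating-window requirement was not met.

Signatures required: three-quarters of 14 — 3/4 of 14 = 10.50, rounded up to 11, so 11 needed; 11 signed. Sufficient.
Dating window: the latest signature is 63 days after the earliest; the limit is 60 days. Outside the window.

Not effective — dating-window requirement not satisfied.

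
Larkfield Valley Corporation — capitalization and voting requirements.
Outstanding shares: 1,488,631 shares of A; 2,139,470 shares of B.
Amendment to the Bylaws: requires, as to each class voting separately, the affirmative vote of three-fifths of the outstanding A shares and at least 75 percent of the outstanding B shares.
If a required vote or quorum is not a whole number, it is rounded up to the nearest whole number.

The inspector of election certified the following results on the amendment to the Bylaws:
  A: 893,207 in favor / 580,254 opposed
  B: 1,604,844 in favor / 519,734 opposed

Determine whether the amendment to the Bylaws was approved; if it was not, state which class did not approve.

A: 3/5 of 1488631 = 893178.60, rounded up to 893179; 893,179 required, 893,207 in favor — approved.
B: 3/4 of 2139470 = 1604602.50, rounded up to 1604603; 1,604,603 required, 1,604,844 in favor — approved.

Approved — every class gave the required vote.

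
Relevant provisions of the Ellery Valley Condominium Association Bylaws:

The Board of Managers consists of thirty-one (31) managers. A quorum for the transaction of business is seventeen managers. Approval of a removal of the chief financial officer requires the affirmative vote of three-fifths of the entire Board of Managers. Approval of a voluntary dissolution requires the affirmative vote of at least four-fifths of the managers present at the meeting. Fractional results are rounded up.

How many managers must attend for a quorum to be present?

The quorum is fixed at 17.

17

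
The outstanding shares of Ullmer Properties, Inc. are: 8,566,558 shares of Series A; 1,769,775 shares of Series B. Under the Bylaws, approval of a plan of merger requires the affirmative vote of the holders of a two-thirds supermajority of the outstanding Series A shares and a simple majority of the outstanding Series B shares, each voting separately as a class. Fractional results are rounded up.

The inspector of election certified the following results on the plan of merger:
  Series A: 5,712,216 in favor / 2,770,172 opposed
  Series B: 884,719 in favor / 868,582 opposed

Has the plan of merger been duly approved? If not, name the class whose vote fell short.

Not approved — the Series B shares did not give the required vote.

Series A: 2/3 of 8566558 = 5711038.67, rounded up to 5711039; 5,711,039 required, 5,712,216 in favor — approved.
Series B: a majority of 1769775 is 884888; 884,888 required, 884,719 in favor — not approved.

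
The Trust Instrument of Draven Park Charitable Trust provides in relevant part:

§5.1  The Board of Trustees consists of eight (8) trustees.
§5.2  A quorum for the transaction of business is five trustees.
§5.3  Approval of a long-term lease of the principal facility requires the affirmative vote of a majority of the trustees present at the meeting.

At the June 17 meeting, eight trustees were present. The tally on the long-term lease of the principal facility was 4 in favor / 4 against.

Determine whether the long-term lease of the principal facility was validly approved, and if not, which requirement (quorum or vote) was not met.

Invalid — vote requirement not satisfied.

Quorum: 8 present; quorum is 5. Satisfied.
Vote: the long-term lease of the principal facility requires a majority of the trustees present (8). A majority of 8 is 5, so 5 affirmative votes are needed; 4 voted in favor. Not satisfied.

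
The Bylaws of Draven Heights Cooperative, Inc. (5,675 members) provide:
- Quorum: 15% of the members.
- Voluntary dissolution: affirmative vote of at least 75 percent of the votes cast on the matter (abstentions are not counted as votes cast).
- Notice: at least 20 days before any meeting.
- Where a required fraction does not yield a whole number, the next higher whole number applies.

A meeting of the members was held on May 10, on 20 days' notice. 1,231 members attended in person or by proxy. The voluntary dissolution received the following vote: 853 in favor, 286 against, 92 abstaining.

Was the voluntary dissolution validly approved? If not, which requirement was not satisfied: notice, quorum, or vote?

Invalid — vote requirement not satisfied.

Notice: 20 days given; 20 required. Satisfied.
Quorum: 15% of 5,675 = 851.25, rounded up to 852; 1,231 present. Satisfied.
Vote: requires three-fourths of the votes cast (1,231 − 92 abstaining = 1,139); 3/4 of 1139 = 854.25, rounded up to 855, so 855 needed; 853 in favor. Not satisfied.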